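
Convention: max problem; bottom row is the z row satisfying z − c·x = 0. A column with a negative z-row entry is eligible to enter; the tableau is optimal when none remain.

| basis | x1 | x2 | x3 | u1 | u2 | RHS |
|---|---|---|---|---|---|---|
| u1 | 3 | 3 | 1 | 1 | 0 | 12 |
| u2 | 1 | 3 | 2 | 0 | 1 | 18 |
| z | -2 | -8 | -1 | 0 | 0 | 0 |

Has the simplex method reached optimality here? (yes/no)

no

The z-row has a negative entry -8 in column x2, so it is not optimal.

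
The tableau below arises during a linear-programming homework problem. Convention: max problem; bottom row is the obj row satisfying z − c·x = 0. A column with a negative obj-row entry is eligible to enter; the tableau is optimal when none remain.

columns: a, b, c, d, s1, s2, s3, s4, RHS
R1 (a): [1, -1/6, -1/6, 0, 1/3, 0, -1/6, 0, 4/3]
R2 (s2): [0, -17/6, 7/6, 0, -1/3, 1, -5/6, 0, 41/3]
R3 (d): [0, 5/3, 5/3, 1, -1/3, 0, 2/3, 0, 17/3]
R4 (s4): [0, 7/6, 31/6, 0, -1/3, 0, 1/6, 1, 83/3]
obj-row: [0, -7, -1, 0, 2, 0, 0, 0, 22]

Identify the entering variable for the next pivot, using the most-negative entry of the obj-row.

b

Negative obj-row entries: b: -7, c: -1.
The most negative is -7 in column b, so b enters.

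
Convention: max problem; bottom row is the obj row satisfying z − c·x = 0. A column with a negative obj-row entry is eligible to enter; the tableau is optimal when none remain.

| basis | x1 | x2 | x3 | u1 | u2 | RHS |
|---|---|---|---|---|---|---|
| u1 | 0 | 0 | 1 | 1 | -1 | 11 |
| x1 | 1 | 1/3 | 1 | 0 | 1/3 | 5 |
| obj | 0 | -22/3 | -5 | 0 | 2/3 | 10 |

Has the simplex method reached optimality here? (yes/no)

The obj-row has a negative entry -22/3 in column x2, so it is not optimal.

no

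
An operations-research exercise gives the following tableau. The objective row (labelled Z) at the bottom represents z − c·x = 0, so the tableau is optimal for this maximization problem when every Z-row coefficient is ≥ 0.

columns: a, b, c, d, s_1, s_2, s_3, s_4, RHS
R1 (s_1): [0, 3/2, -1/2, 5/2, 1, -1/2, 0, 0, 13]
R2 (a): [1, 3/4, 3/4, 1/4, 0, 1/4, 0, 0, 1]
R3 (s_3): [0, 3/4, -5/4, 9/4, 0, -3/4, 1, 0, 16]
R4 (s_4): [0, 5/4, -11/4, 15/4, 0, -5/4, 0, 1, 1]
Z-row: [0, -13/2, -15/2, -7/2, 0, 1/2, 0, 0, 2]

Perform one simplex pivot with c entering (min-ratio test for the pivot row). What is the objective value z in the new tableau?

12

Ratio test on column c — row 1: entry -1/2 ≤ 0; row 2: 1/(3/4) = 4/3; row 3: entry -5/4 ≤ 0; row 4: entry -11/4 ≤ 0. Minimum is 4/3 at row 2 (a leaves); pivot element 3/4.
Pivot on row 2; the Z-row RHS becomes 2 − (-15/2)·(4/3) = 12.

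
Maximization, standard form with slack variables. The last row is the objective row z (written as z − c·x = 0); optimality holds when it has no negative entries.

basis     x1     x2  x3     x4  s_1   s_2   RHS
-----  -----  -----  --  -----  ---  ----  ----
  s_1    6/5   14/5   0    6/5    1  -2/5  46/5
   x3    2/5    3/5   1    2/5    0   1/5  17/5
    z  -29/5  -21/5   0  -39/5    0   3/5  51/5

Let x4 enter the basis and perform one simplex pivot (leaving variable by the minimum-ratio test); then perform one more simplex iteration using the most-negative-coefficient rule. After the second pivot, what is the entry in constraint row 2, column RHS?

Ratio test on column x4 — row 1: (46/5)/(6/5) = 23/3; row 2: (17/5)/(2/5) = 17/2. Minimum is 23/3 at row 1 (s_1 leaves); pivot element 6/5.
Divide row 1 by 6/5; eliminate column x4 from the other rows.
Second iteration: most negative z-row entry is -2 in column s_2, so s_2 enters.
Ratio test on column s_2 — row 1: entry -1/3 ≤ 0; row 2: (1/3)/(1/3) = 1. Minimum is 1 at row 2 (x3 leaves); pivot element 1/3.
Divide row 2 by 1/3; eliminate column s_2 from the other rows.
After both pivots, the entry at constraint row 2, column RHS is 1.

1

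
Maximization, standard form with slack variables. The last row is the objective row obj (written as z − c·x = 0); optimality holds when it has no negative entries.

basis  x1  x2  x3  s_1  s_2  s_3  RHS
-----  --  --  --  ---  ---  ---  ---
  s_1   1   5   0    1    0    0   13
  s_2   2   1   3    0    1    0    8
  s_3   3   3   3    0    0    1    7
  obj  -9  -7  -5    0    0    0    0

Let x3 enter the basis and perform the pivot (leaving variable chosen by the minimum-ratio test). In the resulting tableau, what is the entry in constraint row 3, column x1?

1

Ratio test on column x3 — row 1: entry 0 ≤ 0; row 2: 8/3 = 8/3; row 3: 7/3 = 7/3. Minimum is 7/3 at row 3 (s_3 leaves); pivot element 3.
Divide row 3 by 3; eliminate column x3 from the other rows.
In the new row 3, the x1 entry is the old entry divided by the pivot: 3/3 = 1.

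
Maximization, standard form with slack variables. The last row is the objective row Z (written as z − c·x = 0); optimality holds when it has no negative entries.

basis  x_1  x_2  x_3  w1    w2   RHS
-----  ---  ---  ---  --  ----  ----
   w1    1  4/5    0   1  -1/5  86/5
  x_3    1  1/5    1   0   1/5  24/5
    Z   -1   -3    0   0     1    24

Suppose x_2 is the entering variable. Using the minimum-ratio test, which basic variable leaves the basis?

Column x_2 entries and ratios — w1: (86/5)/(4/5) = 43/2; x_3: (24/5)/(1/5) = 24.
Smallest ratio is 43/2 in the row of w1, so w1 leaves.

w1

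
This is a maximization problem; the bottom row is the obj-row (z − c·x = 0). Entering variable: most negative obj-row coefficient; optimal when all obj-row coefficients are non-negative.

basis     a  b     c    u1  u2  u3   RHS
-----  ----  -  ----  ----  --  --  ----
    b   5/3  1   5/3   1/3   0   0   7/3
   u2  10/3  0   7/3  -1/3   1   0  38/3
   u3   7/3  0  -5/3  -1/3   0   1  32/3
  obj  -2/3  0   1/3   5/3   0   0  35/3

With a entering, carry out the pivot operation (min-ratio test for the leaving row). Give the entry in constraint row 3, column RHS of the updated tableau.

Ratio test on column a — row 1: (7/3)/(5/3) = 7/5; row 2: (38/3)/(10/3) = 19/5; row 3: (32/3)/(7/3) = 32/7. Minimum is 7/5 at row 1 (b leaves); pivot element 5/3.
Divide row 1 by 5/3; eliminate column a from the other rows.
Row 3 update in column RHS: 32/3 − (7/3)·(7/5) = 37/5.

37/5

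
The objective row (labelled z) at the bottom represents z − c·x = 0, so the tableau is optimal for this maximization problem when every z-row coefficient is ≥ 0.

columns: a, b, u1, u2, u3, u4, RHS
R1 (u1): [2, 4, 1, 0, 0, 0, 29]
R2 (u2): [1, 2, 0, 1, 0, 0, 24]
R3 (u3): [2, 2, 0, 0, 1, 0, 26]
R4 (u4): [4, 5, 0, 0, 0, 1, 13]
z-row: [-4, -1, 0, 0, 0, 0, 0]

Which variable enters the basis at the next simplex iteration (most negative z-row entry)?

Negative z-row entries: a: -4, b: -1.
The most negative is -4 in column a, so a enters.

a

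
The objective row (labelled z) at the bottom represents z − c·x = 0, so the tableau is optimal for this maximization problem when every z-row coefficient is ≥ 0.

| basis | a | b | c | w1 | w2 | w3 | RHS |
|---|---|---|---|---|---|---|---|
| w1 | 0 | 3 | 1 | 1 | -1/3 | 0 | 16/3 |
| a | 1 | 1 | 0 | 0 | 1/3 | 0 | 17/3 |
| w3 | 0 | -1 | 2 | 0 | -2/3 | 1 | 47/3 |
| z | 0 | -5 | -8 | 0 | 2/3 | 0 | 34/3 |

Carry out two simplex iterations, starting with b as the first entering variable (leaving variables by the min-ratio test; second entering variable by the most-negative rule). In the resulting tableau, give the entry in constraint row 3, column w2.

0

Ratio test on column b — row 1: (16/3)/3 = 16/9; row 2: (17/3)/1 = 17/3; row 3: entry -1 ≤ 0. Minimum is 16/9 at row 1 (w1 leaves); pivot element 3.
Divide row 1 by 3; eliminate column b from the other rows.
Second iteration: most negative z-row entry is -19/3 in column c, so c enters.
Ratio test on column c — row 1: (16/9)/(1/3) = 16/3; row 2: entry -1/3 ≤ 0; row 3: (157/9)/(7/3) = 157/21. Minimum is 16/3 at row 1 (b leaves); pivot element 1/3.
Divide row 1 by 1/3; eliminate column c from the other rows.
After both pivots, the entry at constraint row 3, column w2 is 0.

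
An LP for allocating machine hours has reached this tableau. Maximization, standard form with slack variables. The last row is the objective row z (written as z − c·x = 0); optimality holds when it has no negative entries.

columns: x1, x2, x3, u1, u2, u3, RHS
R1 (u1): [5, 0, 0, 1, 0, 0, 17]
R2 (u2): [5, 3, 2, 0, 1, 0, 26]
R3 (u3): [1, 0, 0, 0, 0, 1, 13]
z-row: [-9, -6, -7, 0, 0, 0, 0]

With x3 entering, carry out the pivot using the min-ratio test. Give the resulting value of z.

91

Ratio test on column x3 — row 1: entry 0 ≤ 0; row 2: 26/2 = 13; row 3: entry 0 ≤ 0. Minimum is 13 at row 2 (u2 leaves); pivot element 2.
Pivot on row 2; the z-row RHS becomes 0 − (-7)·13 = 91.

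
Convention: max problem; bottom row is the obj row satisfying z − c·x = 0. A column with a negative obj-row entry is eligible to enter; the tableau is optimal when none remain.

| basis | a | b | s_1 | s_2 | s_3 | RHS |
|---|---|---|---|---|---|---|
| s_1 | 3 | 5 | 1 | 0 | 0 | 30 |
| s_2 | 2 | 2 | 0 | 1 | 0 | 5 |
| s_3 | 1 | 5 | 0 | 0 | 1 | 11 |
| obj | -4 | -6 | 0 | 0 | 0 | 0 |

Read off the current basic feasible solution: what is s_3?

s_3 is basic (row 3); its value is the RHS of that row, 11.

11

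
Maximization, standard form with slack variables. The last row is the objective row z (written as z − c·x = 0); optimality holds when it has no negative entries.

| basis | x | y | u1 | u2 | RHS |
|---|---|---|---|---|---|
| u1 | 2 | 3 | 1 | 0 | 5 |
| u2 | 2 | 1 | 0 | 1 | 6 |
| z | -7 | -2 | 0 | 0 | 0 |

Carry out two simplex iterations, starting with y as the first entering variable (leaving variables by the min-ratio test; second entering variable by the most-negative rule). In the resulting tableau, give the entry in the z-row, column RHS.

Ratio test on column y — row 1: 5/3 = 5/3; row 2: 6/1 = 6. Minimum is 5/3 at row 1 (u1 leaves); pivot element 3.
Divide row 1 by 3; eliminate column y from the other rows.
Second iteration: most negative z-row entry is -17/3 in column x, so x enters.
Ratio test on column x — row 1: (5/3)/(2/3) = 5/2; row 2: (13/3)/(4/3) = 13/4. Minimum is 5/2 at row 1 (y leaves); pivot element 2/3.
Divide row 1 by 2/3; eliminate column x from the other rows.
After both pivots, the entry at the z-row, column RHS is 35/2.

35/2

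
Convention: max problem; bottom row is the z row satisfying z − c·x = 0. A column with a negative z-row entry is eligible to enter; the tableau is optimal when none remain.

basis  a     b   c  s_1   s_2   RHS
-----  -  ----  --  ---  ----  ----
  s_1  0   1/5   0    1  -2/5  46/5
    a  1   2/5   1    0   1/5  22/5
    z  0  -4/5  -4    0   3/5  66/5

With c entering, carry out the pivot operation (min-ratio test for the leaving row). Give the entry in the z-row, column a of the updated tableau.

4

Ratio test on column c — row 1: entry 0 ≤ 0; row 2: (22/5)/1 = 22/5. Minimum is 22/5 at row 2 (a leaves); pivot element 1.
Divide row 2 by 1; eliminate column c from the other rows.
z-row update in column a: 0 − (-4)·1 = 4.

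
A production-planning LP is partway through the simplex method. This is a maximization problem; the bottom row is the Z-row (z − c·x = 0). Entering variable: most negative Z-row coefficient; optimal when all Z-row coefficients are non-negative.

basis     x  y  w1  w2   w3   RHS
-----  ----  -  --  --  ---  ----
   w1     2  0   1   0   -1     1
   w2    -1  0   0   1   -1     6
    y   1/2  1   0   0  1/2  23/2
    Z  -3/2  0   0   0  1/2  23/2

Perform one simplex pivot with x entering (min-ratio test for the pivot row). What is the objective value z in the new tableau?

49/4

Ratio test on column x — row 1: 1/2 = 1/2; row 2: entry -1 ≤ 0; row 3: (23/2)/(1/2) = 23. Minimum is 1/2 at row 1 (w1 leaves); pivot element 2.
Pivot on row 1; the Z-row RHS becomes 23/2 − (-3/2)·(1/2) = 49/4.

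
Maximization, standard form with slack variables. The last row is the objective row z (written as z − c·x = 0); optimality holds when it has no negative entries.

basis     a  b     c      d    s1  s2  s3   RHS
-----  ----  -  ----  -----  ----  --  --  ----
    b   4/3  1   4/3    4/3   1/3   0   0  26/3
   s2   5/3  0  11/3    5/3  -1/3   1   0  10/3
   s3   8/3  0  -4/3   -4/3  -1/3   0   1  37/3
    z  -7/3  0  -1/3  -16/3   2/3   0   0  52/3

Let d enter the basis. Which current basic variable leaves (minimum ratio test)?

Column d entries and ratios — b: (26/3)/(4/3) = 13/2; s2: (10/3)/(5/3) = 2; s3: -4/3 ≤ 0, skip.
Smallest ratio is 2 in the row of s2, so s2 leaves.

s2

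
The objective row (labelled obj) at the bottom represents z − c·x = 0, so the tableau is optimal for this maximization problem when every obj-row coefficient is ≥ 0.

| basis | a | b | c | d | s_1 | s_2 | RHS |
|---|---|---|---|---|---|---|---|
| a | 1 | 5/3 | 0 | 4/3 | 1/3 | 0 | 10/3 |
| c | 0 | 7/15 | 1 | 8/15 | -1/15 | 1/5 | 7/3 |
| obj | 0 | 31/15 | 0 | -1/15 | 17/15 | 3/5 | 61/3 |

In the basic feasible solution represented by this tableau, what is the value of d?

0

d is not in the basis, so in the current basic feasible solution d = 0.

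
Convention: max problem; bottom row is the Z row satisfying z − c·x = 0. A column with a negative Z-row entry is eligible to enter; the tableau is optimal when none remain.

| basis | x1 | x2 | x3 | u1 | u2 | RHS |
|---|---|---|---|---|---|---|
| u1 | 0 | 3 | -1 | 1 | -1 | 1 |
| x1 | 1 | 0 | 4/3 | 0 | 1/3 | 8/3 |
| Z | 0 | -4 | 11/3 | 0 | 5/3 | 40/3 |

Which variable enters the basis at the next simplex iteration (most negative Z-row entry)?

x2

Negative Z-row entries: x2: -4.
The most negative is -4 in column x2, so x2 enters.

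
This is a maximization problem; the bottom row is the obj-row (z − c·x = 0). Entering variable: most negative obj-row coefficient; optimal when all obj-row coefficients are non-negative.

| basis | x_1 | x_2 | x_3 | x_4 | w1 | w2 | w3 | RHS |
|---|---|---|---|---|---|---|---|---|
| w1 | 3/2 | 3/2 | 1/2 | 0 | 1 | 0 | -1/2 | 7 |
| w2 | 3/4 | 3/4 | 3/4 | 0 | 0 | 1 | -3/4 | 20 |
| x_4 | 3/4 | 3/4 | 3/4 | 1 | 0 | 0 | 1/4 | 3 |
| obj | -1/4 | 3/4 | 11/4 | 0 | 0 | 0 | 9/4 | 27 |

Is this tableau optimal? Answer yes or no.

no

The obj-row has a negative entry -1/4 in column x_1, so it is not optimal.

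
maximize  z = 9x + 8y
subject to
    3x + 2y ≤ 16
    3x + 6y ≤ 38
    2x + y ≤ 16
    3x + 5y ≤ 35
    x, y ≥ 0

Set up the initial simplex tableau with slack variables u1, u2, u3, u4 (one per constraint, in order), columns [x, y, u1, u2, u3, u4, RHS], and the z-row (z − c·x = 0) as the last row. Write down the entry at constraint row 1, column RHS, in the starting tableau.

The RHS of constraint 1 is b_1 = 16.

16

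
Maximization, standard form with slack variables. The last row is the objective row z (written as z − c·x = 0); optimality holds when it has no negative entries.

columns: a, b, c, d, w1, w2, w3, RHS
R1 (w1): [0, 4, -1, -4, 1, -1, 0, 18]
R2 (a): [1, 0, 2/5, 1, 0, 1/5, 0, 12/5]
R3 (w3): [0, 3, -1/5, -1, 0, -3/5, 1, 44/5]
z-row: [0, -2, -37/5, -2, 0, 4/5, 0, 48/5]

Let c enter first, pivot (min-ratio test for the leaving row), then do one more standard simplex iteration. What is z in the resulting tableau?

182/3

Ratio test on column c — row 1: entry -1 ≤ 0; row 2: (12/5)/(2/5) = 6; row 3: entry -1/5 ≤ 0. Minimum is 6 at row 2 (a leaves); pivot element 2/5.
Pivot on row 2; the z-row RHS becomes 48/5 − (-37/5)·6 = 54.
Next entering variable (most negative z-row entry -2): b.
Ratio test on column b — row 1: 24/4 = 6; row 2: entry 0 ≤ 0; row 3: 10/3 = 10/3. Minimum is 10/3 at row 3 (w3 leaves); pivot element 3.
After the second pivot the z-row RHS is 54 − (-2)·(10/3) = 182/3.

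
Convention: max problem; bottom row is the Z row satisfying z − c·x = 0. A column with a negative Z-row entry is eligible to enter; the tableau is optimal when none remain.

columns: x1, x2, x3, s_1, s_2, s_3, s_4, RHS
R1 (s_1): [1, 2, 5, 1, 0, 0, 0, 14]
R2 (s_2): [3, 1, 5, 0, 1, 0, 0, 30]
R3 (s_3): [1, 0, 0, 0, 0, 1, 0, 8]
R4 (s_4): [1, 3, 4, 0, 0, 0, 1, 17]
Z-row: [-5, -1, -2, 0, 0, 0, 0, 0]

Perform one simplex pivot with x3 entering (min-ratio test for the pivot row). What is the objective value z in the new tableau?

28/5

Ratio test on column x3 — row 1: 14/5 = 14/5; row 2: 30/5 = 6; row 3: entry 0 ≤ 0; row 4: 17/4 = 17/4. Minimum is 14/5 at row 1 (s_1 leaves); pivot element 5.
Pivot on row 1; the Z-row RHS becomes 0 − (-2)·(14/5) = 28/5.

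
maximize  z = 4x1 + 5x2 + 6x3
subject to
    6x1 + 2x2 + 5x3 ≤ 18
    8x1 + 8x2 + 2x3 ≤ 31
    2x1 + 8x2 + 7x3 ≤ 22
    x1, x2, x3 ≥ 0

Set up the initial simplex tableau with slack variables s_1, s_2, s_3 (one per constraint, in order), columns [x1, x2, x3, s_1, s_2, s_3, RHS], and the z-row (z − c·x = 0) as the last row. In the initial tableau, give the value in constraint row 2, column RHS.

The RHS of constraint 2 is b_2 = 31.

31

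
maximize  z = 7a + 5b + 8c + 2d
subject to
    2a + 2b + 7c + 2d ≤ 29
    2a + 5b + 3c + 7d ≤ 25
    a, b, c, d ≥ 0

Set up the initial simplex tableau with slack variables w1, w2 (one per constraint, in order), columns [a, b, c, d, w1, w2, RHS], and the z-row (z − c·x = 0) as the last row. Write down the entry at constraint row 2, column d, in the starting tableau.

7

Constraint 2 has coefficient 7 on d.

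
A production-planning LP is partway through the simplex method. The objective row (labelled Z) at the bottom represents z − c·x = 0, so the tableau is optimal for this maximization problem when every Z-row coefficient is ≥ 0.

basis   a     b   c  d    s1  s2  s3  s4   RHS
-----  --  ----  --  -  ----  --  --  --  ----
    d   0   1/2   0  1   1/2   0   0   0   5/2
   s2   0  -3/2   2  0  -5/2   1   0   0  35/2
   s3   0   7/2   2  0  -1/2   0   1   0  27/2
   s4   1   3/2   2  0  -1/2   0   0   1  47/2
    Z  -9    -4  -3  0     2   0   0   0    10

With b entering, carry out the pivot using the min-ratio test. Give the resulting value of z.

Ratio test on column b — row 1: (5/2)/(1/2) = 5; row 2: entry -3/2 ≤ 0; row 3: (27/2)/(7/2) = 27/7; row 4: (47/2)/(3/2) = 47/3. Minimum is 27/7 at row 3 (s3 leaves); pivot element 7/2.
Pivot on row 3; the Z-row RHS becomes 10 − (-4)·(27/7) = 178/7.

178/7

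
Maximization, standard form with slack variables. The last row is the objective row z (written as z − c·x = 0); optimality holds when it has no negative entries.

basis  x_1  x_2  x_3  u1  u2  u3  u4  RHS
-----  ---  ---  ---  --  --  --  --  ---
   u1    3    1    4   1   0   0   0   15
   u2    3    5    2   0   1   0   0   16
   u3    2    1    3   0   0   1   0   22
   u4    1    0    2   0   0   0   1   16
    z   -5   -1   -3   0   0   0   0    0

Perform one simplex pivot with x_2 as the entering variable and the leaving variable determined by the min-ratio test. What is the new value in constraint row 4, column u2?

0

Ratio test on column x_2 — row 1: 15/1 = 15; row 2: 16/5 = 16/5; row 3: 22/1 = 22; row 4: entry 0 ≤ 0. Minimum is 16/5 at row 2 (u2 leaves); pivot element 5.
Divide row 2 by 5; eliminate column x_2 from the other rows.
Row 4 update in column u2: 0 − 0·(1/5) = 0.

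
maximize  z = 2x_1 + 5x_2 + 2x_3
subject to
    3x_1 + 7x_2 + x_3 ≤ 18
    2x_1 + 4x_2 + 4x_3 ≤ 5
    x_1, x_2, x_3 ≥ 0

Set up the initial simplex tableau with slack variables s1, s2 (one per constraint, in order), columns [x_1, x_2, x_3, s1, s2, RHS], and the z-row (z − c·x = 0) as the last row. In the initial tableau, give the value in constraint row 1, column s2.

0

Slack s2 belongs to constraint 2; its column is the unit vector e_2, so the entry in row 1 is 0.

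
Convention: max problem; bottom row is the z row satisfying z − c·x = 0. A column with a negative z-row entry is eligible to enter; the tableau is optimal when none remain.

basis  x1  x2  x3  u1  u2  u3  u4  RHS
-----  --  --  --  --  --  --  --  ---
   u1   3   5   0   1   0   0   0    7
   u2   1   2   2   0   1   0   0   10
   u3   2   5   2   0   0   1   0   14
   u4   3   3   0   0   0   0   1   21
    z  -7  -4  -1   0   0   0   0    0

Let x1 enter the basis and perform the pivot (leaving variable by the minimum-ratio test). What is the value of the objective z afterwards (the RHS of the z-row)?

49/3

Ratio test on column x1 — row 1: 7/3 = 7/3; row 2: 10/1 = 10; row 3: 14/2 = 7; row 4: 21/3 = 7. Minimum is 7/3 at row 1 (u1 leaves); pivot element 3.
Pivot on row 1; the z-row RHS becomes 0 − (-7)·(7/3) = 49/3.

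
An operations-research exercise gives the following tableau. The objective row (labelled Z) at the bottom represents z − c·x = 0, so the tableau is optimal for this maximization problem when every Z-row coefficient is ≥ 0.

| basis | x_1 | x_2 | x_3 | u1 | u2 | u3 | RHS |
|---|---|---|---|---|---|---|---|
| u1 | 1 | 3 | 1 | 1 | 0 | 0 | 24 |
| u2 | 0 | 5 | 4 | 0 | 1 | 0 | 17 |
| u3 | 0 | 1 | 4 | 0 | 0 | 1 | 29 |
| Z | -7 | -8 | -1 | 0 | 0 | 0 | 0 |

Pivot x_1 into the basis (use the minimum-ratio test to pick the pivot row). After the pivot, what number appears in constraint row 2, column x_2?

Ratio test on column x_1 — row 1: 24/1 = 24; row 2: entry 0 ≤ 0; row 3: entry 0 ≤ 0. Minimum is 24 at row 1 (u1 leaves); pivot element 1.
Divide row 1 by 1; eliminate column x_1 from the other rows.
Row 2 update in column x_2: 5 − 0·3 = 5.

5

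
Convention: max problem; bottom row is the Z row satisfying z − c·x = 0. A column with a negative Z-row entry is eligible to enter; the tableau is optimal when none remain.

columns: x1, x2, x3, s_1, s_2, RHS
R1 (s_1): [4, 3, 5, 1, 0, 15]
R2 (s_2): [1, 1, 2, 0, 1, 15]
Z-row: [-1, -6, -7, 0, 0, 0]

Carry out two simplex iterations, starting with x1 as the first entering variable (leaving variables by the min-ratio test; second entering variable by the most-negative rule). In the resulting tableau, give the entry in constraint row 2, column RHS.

Ratio test on column x1 — row 1: 15/4 = 15/4; row 2: 15/1 = 15. Minimum is 15/4 at row 1 (s_1 leaves); pivot element 4.
Divide row 1 by 4; eliminate column x1 from the other rows.
Second iteration: most negative Z-row entry is -23/4 in column x3, so x3 enters.
Ratio test on column x3 — row 1: (15/4)/(5/4) = 3; row 2: (45/4)/(3/4) = 15. Minimum is 3 at row 1 (x1 leaves); pivot element 5/4.
Divide row 1 by 5/4; eliminate column x3 from the other rows.
After both pivots, the entry at constraint row 2, column RHS is 9.

9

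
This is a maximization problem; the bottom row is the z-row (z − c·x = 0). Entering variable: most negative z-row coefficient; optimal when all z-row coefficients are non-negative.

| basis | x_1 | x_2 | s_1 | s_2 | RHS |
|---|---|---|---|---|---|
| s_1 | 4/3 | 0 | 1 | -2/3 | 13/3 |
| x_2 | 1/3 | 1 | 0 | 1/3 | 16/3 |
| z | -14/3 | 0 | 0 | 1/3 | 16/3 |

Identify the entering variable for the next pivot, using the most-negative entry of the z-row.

Negative z-row entries: x_1: -14/3.
The most negative is -14/3 in column x_1, so x_1 enters.

x_1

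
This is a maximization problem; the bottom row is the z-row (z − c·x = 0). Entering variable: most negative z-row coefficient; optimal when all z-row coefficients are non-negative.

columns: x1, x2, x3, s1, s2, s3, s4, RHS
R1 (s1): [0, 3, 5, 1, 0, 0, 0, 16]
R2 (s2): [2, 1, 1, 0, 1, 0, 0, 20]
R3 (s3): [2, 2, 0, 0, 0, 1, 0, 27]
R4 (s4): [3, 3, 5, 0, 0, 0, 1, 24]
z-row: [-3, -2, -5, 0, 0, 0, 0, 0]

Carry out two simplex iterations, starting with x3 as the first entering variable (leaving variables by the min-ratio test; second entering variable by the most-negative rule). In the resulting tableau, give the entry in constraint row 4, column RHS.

Ratio test on column x3 — row 1: 16/5 = 16/5; row 2: 20/1 = 20; row 3: entry 0 ≤ 0; row 4: 24/5 = 24/5. Minimum is 16/5 at row 1 (s1 leaves); pivot element 5.
Divide row 1 by 5; eliminate column x3 from the other rows.
Second iteration: most negative z-row entry is -3 in column x1, so x1 enters.
Ratio test on column x1 — row 1: entry 0 ≤ 0; row 2: (84/5)/2 = 42/5; row 3: 27/2 = 27/2; row 4: 8/3 = 8/3. Minimum is 8/3 at row 4 (s4 leaves); pivot element 3.
Divide row 4 by 3; eliminate column x1 from the other rows.
After both pivots, the entry at constraint row 4, column RHS is 8/3.

8/3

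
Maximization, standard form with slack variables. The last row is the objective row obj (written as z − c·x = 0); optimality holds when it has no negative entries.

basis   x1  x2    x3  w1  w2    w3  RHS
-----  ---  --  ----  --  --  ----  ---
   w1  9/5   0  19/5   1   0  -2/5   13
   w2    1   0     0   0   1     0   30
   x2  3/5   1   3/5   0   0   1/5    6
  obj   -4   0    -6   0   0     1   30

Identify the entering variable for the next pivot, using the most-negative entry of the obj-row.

Negative obj-row entries: x1: -4, x3: -6.
The most negative is -6 in column x3, so x3 enters.

x3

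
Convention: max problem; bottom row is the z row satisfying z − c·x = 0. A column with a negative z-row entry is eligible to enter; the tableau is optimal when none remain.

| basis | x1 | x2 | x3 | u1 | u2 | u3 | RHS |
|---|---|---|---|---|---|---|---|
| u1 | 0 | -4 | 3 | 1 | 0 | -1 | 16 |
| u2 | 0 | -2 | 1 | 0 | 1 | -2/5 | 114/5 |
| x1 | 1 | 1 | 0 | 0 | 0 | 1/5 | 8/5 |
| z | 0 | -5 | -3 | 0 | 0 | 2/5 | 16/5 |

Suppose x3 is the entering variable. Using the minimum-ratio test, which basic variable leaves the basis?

u1

Column x3 entries and ratios — u1: 16/3 = 16/3; u2: (114/5)/1 = 114/5; x1: 0 ≤ 0, skip.
Smallest ratio is 16/3 in the row of u1, so u1 leaves.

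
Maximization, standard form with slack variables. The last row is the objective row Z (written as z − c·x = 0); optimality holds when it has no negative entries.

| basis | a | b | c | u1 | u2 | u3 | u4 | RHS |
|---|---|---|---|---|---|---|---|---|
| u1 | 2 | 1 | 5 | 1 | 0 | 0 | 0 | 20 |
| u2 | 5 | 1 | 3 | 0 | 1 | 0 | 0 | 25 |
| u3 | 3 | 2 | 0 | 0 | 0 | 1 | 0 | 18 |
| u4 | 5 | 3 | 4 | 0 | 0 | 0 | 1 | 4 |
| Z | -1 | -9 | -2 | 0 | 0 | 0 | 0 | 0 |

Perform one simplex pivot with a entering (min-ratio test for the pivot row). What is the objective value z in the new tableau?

Ratio test on column a — row 1: 20/2 = 10; row 2: 25/5 = 5; row 3: 18/3 = 6; row 4: 4/5 = 4/5. Minimum is 4/5 at row 4 (u4 leaves); pivot element 5.
Pivot on row 4; the Z-row RHS becomes 0 − (-1)·(4/5) = 4/5.

4/5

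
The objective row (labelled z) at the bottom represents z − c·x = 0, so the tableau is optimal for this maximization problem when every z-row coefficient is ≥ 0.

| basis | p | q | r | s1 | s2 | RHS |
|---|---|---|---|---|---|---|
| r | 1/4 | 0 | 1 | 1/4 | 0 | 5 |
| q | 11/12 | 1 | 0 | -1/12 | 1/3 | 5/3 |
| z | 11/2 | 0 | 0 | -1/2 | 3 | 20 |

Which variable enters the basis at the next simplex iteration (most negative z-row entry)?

Negative z-row entries: s1: -1/2.
The most negative is -1/2 in column s1, so s1 enters.

s1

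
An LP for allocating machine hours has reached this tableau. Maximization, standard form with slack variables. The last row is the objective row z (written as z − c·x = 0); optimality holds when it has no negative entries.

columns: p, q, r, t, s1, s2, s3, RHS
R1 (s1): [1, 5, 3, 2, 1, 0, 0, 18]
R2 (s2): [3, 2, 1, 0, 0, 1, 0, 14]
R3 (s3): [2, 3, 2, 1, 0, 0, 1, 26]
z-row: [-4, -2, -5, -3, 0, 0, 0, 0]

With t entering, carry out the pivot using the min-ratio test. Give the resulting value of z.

Ratio test on column t — row 1: 18/2 = 9; row 2: entry 0 ≤ 0; row 3: 26/1 = 26. Minimum is 9 at row 1 (s1 leaves); pivot element 2.
Pivot on row 1; the z-row RHS becomes 0 − (-3)·9 = 27.

27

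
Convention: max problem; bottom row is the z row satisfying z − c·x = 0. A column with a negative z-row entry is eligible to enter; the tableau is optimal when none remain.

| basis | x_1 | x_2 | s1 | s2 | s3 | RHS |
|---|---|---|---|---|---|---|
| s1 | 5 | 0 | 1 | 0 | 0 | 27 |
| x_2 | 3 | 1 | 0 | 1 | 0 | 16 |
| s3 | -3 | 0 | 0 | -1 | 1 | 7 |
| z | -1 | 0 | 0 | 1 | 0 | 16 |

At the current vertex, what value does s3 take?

7

s3 is basic (row 3); its value is the RHS of that row, 7.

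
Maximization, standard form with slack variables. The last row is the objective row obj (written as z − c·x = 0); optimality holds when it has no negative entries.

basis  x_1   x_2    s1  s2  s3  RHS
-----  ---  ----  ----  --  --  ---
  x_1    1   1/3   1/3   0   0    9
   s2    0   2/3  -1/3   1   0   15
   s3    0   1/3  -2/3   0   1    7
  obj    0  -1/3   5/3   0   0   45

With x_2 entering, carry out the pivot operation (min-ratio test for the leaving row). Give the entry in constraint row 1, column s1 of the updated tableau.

Ratio test on column x_2 — row 1: 9/(1/3) = 27; row 2: 15/(2/3) = 45/2; row 3: 7/(1/3) = 21. Minimum is 21 at row 3 (s3 leaves); pivot element 1/3.
Divide row 3 by 1/3; eliminate column x_2 from the other rows.
Row 1 update in column s1: 1/3 − (1/3)·(-2) = 1.

1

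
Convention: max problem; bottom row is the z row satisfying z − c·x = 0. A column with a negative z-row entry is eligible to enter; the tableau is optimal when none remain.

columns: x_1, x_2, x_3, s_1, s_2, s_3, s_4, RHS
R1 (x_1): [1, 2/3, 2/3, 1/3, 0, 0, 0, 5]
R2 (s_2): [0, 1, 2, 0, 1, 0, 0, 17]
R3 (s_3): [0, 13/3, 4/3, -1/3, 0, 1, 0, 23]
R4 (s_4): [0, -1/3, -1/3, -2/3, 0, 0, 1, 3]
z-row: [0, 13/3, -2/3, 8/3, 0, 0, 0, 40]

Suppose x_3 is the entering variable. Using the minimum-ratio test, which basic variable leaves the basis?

Column x_3 entries and ratios — x_1: 5/(2/3) = 15/2; s_2: 17/2 = 17/2; s_3: 23/(4/3) = 69/4; s_4: -1/3 ≤ 0, skip.
Smallest ratio is 15/2 in the row of x_1, so x_1 leaves.

x_1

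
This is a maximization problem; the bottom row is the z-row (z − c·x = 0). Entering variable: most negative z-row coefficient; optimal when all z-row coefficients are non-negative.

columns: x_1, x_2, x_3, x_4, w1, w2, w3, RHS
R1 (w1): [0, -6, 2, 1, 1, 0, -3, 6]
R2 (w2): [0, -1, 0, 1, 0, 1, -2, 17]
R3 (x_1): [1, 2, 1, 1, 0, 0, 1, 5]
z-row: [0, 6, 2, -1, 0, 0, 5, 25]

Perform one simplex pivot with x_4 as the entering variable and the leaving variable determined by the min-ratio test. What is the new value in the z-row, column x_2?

Ratio test on column x_4 — row 1: 6/1 = 6; row 2: 17/1 = 17; row 3: 5/1 = 5. Minimum is 5 at row 3 (x_1 leaves); pivot element 1.
Divide row 3 by 1; eliminate column x_4 from the other rows.
z-row update in column x_2: 6 − (-1)·2 = 8.

8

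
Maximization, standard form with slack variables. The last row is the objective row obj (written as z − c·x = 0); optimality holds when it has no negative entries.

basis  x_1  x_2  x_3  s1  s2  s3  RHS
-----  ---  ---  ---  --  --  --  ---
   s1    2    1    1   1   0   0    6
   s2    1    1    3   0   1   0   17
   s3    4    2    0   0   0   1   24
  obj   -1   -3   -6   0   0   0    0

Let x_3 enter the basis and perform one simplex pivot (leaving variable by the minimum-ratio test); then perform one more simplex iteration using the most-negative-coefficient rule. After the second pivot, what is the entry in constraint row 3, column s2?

Ratio test on column x_3 — row 1: 6/1 = 6; row 2: 17/3 = 17/3; row 3: entry 0 ≤ 0. Minimum is 17/3 at row 2 (s2 leaves); pivot element 3.
Divide row 2 by 3; eliminate column x_3 from the other rows.
Second iteration: most negative obj-row entry is -1 in column x_2, so x_2 enters.
Ratio test on column x_2 — row 1: (1/3)/(2/3) = 1/2; row 2: (17/3)/(1/3) = 17; row 3: 24/2 = 12. Minimum is 1/2 at row 1 (s1 leaves); pivot element 2/3.
Divide row 1 by 2/3; eliminate column x_2 from the other rows.
After both pivots, the entry at constraint row 3, column s2 is 1.

1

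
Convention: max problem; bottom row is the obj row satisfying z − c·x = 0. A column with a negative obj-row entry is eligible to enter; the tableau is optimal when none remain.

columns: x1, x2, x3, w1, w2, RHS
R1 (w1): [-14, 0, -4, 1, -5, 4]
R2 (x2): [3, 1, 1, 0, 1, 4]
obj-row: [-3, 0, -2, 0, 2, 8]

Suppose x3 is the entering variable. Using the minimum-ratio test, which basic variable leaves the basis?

Column x3 entries and ratios — w1: -4 ≤ 0, skip; x2: 4/1 = 4.
Smallest ratio is 4 in the row of x2, so x2 leaves.

x2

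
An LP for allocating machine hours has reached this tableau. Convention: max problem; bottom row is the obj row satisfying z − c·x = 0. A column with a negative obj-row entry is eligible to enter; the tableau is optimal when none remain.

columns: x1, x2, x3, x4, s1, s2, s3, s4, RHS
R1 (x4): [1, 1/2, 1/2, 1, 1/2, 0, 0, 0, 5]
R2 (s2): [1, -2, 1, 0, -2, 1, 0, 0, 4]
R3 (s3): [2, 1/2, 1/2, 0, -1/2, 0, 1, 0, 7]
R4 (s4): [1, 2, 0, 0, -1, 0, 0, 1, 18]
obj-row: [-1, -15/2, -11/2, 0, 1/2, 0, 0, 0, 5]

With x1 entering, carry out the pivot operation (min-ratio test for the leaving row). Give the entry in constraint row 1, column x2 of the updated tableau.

1/4

Ratio test on column x1 — row 1: 5/1 = 5; row 2: 4/1 = 4; row 3: 7/2 = 7/2; row 4: 18/1 = 18. Minimum is 7/2 at row 3 (s3 leaves); pivot element 2.
Divide row 3 by 2; eliminate column x1 from the other rows.
Row 1 update in column x2: 1/2 − 1·(1/4) = 1/4.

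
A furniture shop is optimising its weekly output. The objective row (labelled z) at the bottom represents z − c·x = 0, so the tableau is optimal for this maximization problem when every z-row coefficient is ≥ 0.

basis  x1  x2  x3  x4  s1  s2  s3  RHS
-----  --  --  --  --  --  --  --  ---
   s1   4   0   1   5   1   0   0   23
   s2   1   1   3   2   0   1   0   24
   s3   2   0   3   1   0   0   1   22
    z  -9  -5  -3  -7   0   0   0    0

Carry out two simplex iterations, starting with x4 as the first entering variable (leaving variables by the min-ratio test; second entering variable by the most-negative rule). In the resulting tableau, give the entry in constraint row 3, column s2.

Ratio test on column x4 — row 1: 23/5 = 23/5; row 2: 24/2 = 12; row 3: 22/1 = 22. Minimum is 23/5 at row 1 (s1 leaves); pivot element 5.
Divide row 1 by 5; eliminate column x4 from the other rows.
Second iteration: most negative z-row entry is -5 in column x2, so x2 enters.
Ratio test on column x2 — row 1: entry 0 ≤ 0; row 2: (74/5)/1 = 74/5; row 3: entry 0 ≤ 0. Minimum is 74/5 at row 2 (s2 leaves); pivot element 1.
Divide row 2 by 1; eliminate column x2 from the other rows.
After both pivots, the entry at constraint row 3, column s2 is 0.

0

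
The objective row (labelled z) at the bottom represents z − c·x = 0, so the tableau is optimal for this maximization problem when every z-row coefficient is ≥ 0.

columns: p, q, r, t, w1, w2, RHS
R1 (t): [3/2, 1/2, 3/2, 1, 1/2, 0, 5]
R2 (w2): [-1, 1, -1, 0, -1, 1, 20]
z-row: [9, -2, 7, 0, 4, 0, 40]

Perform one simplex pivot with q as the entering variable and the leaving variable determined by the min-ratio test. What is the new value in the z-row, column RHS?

Ratio test on column q — row 1: 5/(1/2) = 10; row 2: 20/1 = 20. Minimum is 10 at row 1 (t leaves); pivot element 1/2.
Divide row 1 by 1/2; eliminate column q from the other rows.
z-row update in column RHS: 40 − (-2)·10 = 60.

60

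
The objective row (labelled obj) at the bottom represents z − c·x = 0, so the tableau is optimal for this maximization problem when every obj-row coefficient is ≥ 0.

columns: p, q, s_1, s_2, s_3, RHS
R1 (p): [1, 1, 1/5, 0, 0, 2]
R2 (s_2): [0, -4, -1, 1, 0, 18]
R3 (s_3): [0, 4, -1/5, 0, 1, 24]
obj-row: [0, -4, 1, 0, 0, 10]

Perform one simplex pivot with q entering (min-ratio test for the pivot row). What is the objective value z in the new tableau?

Ratio test on column q — row 1: 2/1 = 2; row 2: entry -4 ≤ 0; row 3: 24/4 = 6. Minimum is 2 at row 1 (p leaves); pivot element 1.
Pivot on row 1; the obj-row RHS becomes 10 − (-4)·2 = 18.

18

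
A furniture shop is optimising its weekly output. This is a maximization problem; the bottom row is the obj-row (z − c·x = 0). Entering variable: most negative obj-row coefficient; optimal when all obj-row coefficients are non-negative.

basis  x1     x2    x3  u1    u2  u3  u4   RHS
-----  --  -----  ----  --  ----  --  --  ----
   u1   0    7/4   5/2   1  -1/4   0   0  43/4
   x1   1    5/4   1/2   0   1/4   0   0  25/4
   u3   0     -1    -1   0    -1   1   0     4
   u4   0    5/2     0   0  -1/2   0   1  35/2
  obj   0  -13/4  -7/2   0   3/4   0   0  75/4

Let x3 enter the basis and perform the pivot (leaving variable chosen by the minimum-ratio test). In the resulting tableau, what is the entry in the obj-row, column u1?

7/5

Ratio test on column x3 — row 1: (43/4)/(5/2) = 43/10; row 2: (25/4)/(1/2) = 25/2; row 3: entry -1 ≤ 0; row 4: entry 0 ≤ 0. Minimum is 43/10 at row 1 (u1 leaves); pivot element 5/2.
Divide row 1 by 5/2; eliminate column x3 from the other rows.
obj-row update in column u1: 0 − (-7/2)·(2/5) = 7/5.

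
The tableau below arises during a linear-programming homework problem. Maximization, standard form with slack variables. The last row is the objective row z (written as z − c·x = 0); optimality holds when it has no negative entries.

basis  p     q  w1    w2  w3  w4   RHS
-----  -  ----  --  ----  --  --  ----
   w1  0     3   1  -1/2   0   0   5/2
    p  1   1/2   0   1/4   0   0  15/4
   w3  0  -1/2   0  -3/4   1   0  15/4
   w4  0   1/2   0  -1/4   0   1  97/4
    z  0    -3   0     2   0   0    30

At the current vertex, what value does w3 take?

15/4

w3 is basic (row 3); its value is the RHS of that row, 15/4.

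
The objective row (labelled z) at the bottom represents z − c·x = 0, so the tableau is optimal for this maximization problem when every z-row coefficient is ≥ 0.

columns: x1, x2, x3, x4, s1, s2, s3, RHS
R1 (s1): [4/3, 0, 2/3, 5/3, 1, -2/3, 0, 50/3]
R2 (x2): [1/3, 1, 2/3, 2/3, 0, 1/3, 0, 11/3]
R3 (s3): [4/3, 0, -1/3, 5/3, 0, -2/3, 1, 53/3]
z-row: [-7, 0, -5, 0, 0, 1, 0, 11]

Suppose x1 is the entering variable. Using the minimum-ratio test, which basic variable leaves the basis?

Column x1 entries and ratios — s1: (50/3)/(4/3) = 25/2; x2: (11/3)/(1/3) = 11; s3: (53/3)/(4/3) = 53/4.
Smallest ratio is 11 in the row of x2, so x2 leaves.

x2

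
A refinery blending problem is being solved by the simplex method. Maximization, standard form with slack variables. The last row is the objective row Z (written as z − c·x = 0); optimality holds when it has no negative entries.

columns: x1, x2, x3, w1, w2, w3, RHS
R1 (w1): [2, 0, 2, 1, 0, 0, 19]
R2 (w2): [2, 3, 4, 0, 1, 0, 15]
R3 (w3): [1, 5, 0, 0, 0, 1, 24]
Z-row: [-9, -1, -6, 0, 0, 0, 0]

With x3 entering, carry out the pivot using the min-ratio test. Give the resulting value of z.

45/2

Ratio test on column x3 — row 1: 19/2 = 19/2; row 2: 15/4 = 15/4; row 3: entry 0 ≤ 0. Minimum is 15/4 at row 2 (w2 leaves); pivot element 4.
Pivot on row 2; the Z-row RHS becomes 0 − (-6)·(15/4) = 45/2.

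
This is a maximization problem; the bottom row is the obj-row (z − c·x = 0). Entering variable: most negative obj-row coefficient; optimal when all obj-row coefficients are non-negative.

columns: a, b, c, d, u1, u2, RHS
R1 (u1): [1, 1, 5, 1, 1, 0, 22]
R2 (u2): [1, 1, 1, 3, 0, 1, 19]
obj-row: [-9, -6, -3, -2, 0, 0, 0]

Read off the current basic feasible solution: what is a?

a is not in the basis, so in the current basic feasible solution a = 0.

0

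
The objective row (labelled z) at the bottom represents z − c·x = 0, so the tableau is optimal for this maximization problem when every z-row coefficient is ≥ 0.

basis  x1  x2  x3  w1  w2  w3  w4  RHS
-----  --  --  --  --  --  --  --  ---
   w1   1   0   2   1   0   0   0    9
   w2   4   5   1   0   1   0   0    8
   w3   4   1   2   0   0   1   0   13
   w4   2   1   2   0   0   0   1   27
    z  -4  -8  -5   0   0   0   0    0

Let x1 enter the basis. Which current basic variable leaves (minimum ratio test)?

Column x1 entries and ratios — w1: 9/1 = 9; w2: 8/4 = 2; w3: 13/4 = 13/4; w4: 27/2 = 27/2.
Smallest ratio is 2 in the row of w2, so w2 leaves.

w2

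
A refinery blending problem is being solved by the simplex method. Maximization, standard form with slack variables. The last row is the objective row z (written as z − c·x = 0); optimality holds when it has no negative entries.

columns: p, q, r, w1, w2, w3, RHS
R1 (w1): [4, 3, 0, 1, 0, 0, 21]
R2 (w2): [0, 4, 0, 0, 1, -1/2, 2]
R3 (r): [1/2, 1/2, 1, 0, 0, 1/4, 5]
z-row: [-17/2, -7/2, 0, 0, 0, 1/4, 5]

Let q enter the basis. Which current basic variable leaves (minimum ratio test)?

w2

Column q entries and ratios — w1: 21/3 = 7; w2: 2/4 = 1/2; r: 5/(1/2) = 10.
Smallest ratio is 1/2 in the row of w2, so w2 leaves.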